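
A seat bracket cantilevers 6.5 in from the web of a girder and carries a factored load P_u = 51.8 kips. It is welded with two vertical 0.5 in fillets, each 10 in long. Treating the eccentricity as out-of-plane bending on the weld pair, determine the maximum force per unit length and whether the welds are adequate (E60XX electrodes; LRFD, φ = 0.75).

E60XX → F_EXX = 60 ksi.
L_w = 2 × 10 = 20 in; section modulus (unit throat) S = 2 × L²/6 = 33.33 in².
Direct shear f_v = P/L_w = 51.8/20 = 2.59 kip/in.
Moment M = P × e = 51.8 × 6.5 = 336.7 kip·in; bending f_b = M/S = 10.1 kip/in.
f_max = √(f_v² + f_b²) = √(2.59² + 10.1²) = 10.43 kip/in.
φr_n = 0.75 × 0.6 × 60 × (0.707 × 0.5) = 9.544 kip/in → NOT adequate.

f_max ≈ 10.4 kip/in; NOT adequate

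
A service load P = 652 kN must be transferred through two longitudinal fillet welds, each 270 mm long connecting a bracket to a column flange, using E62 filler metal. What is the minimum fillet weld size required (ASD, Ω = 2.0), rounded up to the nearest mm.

w = 10 mm

E62XX → F_EXX = 620 MPa.
Total weld length L = 540 mm.
Required throat t_e = P × Ω / (0.6 F_EXX × L) = 652 × 2.0 / (0.6 × 620 × 540 × 10⁻³) = 6.491 mm.
Required leg w = t_e / 0.707 = 9.182 mm → use 10 mm.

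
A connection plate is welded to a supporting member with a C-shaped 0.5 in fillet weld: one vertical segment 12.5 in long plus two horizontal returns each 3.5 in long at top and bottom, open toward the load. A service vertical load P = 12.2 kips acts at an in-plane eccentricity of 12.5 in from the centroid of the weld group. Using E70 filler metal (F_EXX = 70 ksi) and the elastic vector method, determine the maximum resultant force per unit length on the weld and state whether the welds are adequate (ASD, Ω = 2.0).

f_max ≈ 2.62 kip/in; adequate

Total weld length L_w = 19.5 in. Treat welds as unit-width lines.
Centroid: x̄ = 2×3.5×1.75 / 19.5 = 0.6282 in from the vertical weld.
Polar moment about centroid: J = I_x + I_y = [12.5³/12 + 2×3.5×6.25²] + [12.5×0.6282² + 2(3.5³/12 + 3.5×1.122²)] = 457.1 in³.
Direct shear f_v = P/L_w = 12.2 / 19.5 = 0.6256 kip/in (vertical).
Torsion M = P·e = 12.2 × 12.5 = 152.5 kip·in.
Critical point at (x, y) = (2.872, 6.25) from centroid. f_tx = M·y/J = 2.085 kip/in; f_ty = M·x/J = 0.9581 kip/in.
Resultant f_max = √[f_tx² + (f_v + f_ty)²] = √[2.085² + (0.6256 + 0.9581)²] = 2.618 kip/in.
Capacity per unit length: r_n/Ω = (1/2.0) × 0.6 × 70 × (0.707 × 0.5) = 7.423 kip/in.
2.618 ≤ 7.423 → adequate.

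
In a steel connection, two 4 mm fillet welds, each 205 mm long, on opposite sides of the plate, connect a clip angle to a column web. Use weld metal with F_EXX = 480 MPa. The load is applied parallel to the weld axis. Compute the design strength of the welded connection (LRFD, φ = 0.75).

φR_n ≈ 250 kN

Effective throat t_e = 0.707 × 4 = 2.828 mm.
Total length L = 410 mm; A_we = 2.828 × 410 = 1159 mm².
F_nw = 0.6 F_EXX = 0.6 × 480 = 288 MPa.
φR_n = 0.75 × 288 × 1159 × 10⁻³ = 250.4 kN.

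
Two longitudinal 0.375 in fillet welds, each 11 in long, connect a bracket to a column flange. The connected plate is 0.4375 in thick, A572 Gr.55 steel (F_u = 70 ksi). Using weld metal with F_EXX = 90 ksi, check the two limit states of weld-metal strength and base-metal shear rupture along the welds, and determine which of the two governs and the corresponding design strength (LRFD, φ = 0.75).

φR_n ≈ 236 kips (weld metal governs)

t_e = 0.707 × 0.375 = 0.2651 in; L = 22 in.
Weld metal: φR_n = 0.75 × 0.6 × 90 × 0.2651 × 22 = 236.2 kips.
Base metal (shear rupture): φR_n = 0.75 × 0.6 × 70 × 0.4375 × 22 = 303.2 kips.
Governing: weld metal.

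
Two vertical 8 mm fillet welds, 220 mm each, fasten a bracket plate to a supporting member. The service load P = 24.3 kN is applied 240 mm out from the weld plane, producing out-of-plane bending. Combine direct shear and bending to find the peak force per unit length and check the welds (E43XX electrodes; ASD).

E43XX → F_EXX = 430 MPa.
L_w = 2 × 220 = 440 mm; section modulus (unit throat) S = 2 × L²/6 = 16130 mm².
Direct shear f_v = P/L_w = 24.3×10³/440 = 55.23 N/mm.
Moment M = P × e = 24.3×10³ × 240 = 5832000 N·mm; bending f_b = M/S = 361.5 N/mm.
f_max = √(f_v² + f_b²) = √(55.23² + 361.5²) = 365.7 N/mm.
r_n/Ω = (1/2.0) × 0.6 × 430 × (0.707 × 8) = 729.6 N/mm → adequate.

f_max ≈ 366 N/mm; adequate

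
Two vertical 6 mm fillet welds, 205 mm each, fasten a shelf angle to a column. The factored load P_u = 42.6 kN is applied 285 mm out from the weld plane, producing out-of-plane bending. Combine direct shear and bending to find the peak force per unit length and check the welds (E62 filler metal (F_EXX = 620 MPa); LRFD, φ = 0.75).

L_w = 2 × 205 = 410 mm; section modulus (unit throat) S = 2 × L²/6 = 14010 mm².
Direct shear f_v = P/L_w = 42.6×10³/410 = 103.9 N/mm.
Moment M = P × e = 42.6×10³ × 285 = 12141000 N·mm; bending f_b = M/S = 866.7 N/mm.
f_max = √(f_v² + f_b²) = √(103.9² + 866.7²) = 872.9 N/mm.
φr_n = 0.75 × 0.6 × 620 × (0.707 × 6) = 1184 N/mm → adequate.

f_max ≈ 873 N/mm; adequate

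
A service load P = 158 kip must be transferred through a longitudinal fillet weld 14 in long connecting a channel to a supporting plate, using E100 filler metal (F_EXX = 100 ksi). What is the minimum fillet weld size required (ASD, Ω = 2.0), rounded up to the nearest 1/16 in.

Total weld length L = 14 in.
Required throat t_e = P × Ω / (0.6 F_EXX × L) = 158 × 2.0 / (0.6 × 100 × 14) = 0.3762 in.
Required leg w = t_e / 0.707 = 0.5321 in → use 9/16 in.

w = 9/16 in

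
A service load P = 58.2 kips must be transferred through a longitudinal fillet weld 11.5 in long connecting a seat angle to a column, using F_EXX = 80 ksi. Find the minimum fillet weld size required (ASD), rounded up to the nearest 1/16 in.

w = 5/16 in

Total weld length L = 11.5 in.
Required throat t_e = P × Ω / (0.6 F_EXX × L) = 58.2 × 2.0 / (0.6 × 80 × 11.5) = 0.2109 in.
Required leg w = t_e / 0.707 = 0.2983 in → use 5/16 in.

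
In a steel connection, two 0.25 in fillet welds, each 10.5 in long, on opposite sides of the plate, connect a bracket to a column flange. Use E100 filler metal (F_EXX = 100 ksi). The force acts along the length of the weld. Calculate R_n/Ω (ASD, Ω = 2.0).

R_n/Ω ≈ 111 kips

Effective throat t_e = 0.707 × 0.25 = 0.1767 in.
Total length L = 21 in; A_we = 0.1767 × 21 = 3.712 in².
F_nw = 0.6 F_EXX = 0.6 × 100 = 60 ksi.
R_n = 60 × 3.712 = 222.7 kips; R_n/Ω = 222.7/2.0 = 111.4 kips.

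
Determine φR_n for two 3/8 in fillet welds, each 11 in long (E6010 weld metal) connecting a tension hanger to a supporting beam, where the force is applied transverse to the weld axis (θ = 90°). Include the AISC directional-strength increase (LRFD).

E60XX → F_EXX = 60 ksi.
t_e = 0.707 × 0.375 = 0.2651 in; A_we = 0.2651 × 22 = 5.833 in².
Directional factor: 1.0 + 0.5 sin^1.5(90°) = 1.5.
F_nw = 0.6 × 60 × 1.5 = 54 ksi.
φR_n = 0.75 × 54 × 5.833 = 236.2 kip.

φR_n ≈ 236 kip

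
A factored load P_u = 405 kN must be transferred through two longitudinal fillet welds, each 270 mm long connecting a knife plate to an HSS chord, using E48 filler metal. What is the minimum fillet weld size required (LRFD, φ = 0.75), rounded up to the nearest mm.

w = 5 mm

E48XX → F_EXX = 480 MPa.
Total weld length L = 540 mm.
Required throat t_e = P_u / (φ × 0.6 F_EXX × L) = 405 / (0.75 × 0.6 × 480 × 540 × 10⁻³) = 3.472 mm.
Required leg w = t_e / 0.707 = 4.911 mm → use 5 mm.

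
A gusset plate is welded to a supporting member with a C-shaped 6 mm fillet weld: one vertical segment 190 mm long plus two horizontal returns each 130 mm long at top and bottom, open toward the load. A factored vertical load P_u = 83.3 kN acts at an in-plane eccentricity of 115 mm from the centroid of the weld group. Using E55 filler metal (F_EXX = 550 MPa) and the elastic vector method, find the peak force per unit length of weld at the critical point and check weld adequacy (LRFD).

Total weld length L_w = 450 mm. Treat welds as unit-width lines.
Centroid: x̄ = 2×130×65 / 450 = 37.56 mm from the vertical weld.
Polar moment about centroid: J = I_x + I_y = [190³/12 + 2×130×95²] + [190×37.56² + 2(130³/12 + 130×27.44²)] = 3748000 mm³.
Direct shear f_v = P/L_w = 83.3×10³ / 450 = 185.1 N/mm (vertical).
Torsion M = P·e = 83.3×10³ × 115 = 9579500 N·mm.
Critical point at (x, y) = (92.44, 95) from centroid. f_tx = M·y/J = 242.8 N/mm; f_ty = M·x/J = 236.3 N/mm.
Resultant f_max = √[f_tx² + (f_v + f_ty)²] = √[242.8² + (185.1 + 236.3)²] = 486.3 N/mm.
Capacity per unit length: φr_n = 0.75 × 0.6 × 550 × (0.707 × 6) = 1050 N/mm.
486.3 ≤ 1050 → adequate.

f_max ≈ 486 N/mm; adequate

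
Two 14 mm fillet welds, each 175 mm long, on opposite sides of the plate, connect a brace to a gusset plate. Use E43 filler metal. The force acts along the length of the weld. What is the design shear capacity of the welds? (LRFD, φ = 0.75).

φR_n ≈ 670 kN

E43XX → F_EXX = 430 MPa.
Effective throat t_e = 0.707 × 14 = 9.898 mm.
Total length L = 350 mm; A_we = 9.898 × 350 = 3464 mm².
F_nw = 0.6 F_EXX = 0.6 × 430 = 258 MPa.
φR_n = 0.75 × 258 × 3464 × 10⁻³ = 670.3 kN.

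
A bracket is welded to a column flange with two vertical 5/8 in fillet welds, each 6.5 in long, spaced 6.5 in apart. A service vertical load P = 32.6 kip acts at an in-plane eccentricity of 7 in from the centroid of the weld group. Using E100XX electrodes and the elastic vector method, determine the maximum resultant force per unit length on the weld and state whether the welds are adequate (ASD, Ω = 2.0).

f_max ≈ 7.71 kip/in; adequate

E100XX → F_EXX = 100 ksi.
Total weld length L_w = 13 in. Treat welds as unit-width lines.
Polar moment about centroid: J = 2[d³/12 + d(b/2)²] = 2[6.5³/12 + 6.5×3.25²] = 183.1 in³.
Direct shear f_v = P/L_w = 32.6 / 13 = 2.508 kip/in (vertical).
Torsion M = P·e = 32.6 × 7 = 228.2 kip·in.
Critical point at (x, y) = (3.25, 3.25) from centroid. f_tx = M·y/J = 4.051 kip/in; f_ty = M·x/J = 4.051 kip/in.
Resultant f_max = √[f_tx² + (f_v + f_ty)²] = √[4.051² + (2.508 + 4.051)²] = 7.709 kip/in.
Capacity per unit length: r_n/Ω = (1/2.0) × 0.6 × 100 × (0.707 × 0.625) = 13.26 kip/in.
7.709 ≤ 13.26 → adequate.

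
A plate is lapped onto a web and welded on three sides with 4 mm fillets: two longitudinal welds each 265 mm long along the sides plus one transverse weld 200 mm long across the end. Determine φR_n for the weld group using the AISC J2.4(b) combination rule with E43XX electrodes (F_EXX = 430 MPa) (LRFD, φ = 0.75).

φR_n ≈ 411 kN

t_e = 0.707 × 4 = 2.828 mm.
R_nwl = 0.6 × 430 × 2.828 × 530 × 10⁻³ = 386.7 kN (longitudinal, 2 welds).
R_nwt = 0.6 × 430 × 2.828 × 200 × 10⁻³ = 145.9 kN (transverse, base value).
(i) R_nwl + R_nwt = 532.6 kN; (ii) 0.85 R_nwl + 1.5 R_nwt = 547.6 kN.
R_n = max = 547.6 kN [governs: (ii)]; φR_n = 410.7 kN.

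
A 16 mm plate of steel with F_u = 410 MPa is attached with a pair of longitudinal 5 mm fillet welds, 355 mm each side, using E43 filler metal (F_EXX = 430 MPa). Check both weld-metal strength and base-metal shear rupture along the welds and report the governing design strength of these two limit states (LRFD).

φR_n ≈ 486 kN (weld metal governs)

t_e = 0.707 × 5 = 3.535 mm; L = 710 mm.
Weld metal: φR_n = 0.75 × 0.6 × 430 × 3.535 × 710 × 10⁻³ = 485.7 kN.
Base metal (shear rupture): φR_n = 0.75 × 0.6 × 410 × 16 × 710 × 10⁻³ = 2096 kN.
Governing: weld metal.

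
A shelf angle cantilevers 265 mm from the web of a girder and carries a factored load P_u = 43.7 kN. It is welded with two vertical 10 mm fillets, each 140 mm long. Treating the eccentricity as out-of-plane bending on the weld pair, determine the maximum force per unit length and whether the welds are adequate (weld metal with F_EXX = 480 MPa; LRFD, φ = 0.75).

L_w = 2 × 140 = 280 mm; section modulus (unit throat) S = 2 × L²/6 = 6533 mm².
Direct shear f_v = P/L_w = 43.7×10³/280 = 156.1 N/mm.
Moment M = P × e = 43.7×10³ × 265 = 11580000 N·mm; bending f_b = M/S = 1773 N/mm.
f_max = √(f_v² + f_b²) = √(156.1² + 1773²) = 1779 N/mm.
φr_n = 0.75 × 0.6 × 480 × (0.707 × 10) = 1527 N/mm → NOT adequate.

f_max ≈ 1780 N/mm; NOT adequate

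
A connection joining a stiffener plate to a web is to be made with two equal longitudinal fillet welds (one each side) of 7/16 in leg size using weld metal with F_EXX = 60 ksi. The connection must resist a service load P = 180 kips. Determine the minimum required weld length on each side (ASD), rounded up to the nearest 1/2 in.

Throat t_e = 0.707 × 0.4375 = 0.3093 in.
r_n/Ω = (0.6 × 60 × 0.3093) / 2.0 = 5.568 kip/in.
L_req = P / (r_n/Ω) = 180 / 5.568 = 32.33 in total.
Per side: 32.33 / 2 = 16.16 in.
Round up → use L = 16.5 in on each side.

L = 16.5 in on each side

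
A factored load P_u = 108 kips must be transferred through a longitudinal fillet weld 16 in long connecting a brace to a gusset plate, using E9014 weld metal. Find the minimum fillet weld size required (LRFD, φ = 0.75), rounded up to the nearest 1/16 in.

E90XX → F_EXX = 90 ksi.
Total weld length L = 16 in.
Required throat t_e = P_u / (φ × 0.6 F_EXX × L) = 108 / (0.75 × 0.6 × 90 × 16) = 0.1667 in.
Required leg w = t_e / 0.707 = 0.2357 in → use 1/4 in.

w = 1/4 in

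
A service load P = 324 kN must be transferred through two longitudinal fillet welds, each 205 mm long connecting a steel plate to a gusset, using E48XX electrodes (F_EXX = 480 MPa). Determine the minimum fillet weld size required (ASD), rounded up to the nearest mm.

w = 8 mm

Total weld length L = 410 mm.
Required throat t_e = P × Ω / (0.6 F_EXX × L) = 324 × 2.0 / (0.6 × 480 × 410 × 10⁻³) = 5.488 mm.
Required leg w = t_e / 0.707 = 7.762 mm → use 8 mm.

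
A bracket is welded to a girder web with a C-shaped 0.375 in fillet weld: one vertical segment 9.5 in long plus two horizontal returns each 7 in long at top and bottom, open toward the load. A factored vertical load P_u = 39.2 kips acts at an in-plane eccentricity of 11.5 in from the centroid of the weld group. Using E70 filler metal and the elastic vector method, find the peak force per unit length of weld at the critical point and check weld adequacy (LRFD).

f_max ≈ 7.29 kip/in; adequate

E70XX → F_EXX = 70 ksi.
Total weld length L_w = 23.5 in. Treat welds as unit-width lines.
Centroid: x̄ = 2×7×3.5 / 23.5 = 2.085 in from the vertical weld.
Polar moment about centroid: J = I_x + I_y = [9.5³/12 + 2×7×4.75²] + [9.5×2.085² + 2(7³/12 + 7×1.415²)] = 513.8 in³.
Direct shear f_v = P/L_w = 39.2 / 23.5 = 1.668 kip/in (vertical).
Torsion M = P·e = 39.2 × 11.5 = 450.8 kip·in.
Critical point at (x, y) = (4.915, 4.75) from centroid. f_tx = M·y/J = 4.167 kip/in; f_ty = M·x/J = 4.312 kip/in.
Resultant f_max = √[f_tx² + (f_v + f_ty)²] = √[4.167² + (1.668 + 4.312)²] = 7.289 kip/in.
Capacity per unit length: φr_n = 0.75 × 0.6 × 70 × (0.707 × 0.375) = 8.351 kip/in.
7.289 ≤ 8.351 → adequate.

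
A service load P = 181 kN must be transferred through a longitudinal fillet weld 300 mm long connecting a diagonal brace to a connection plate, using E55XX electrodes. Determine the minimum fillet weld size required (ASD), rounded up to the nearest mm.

E55XX → F_EXX = 550 MPa.
Total weld length L = 300 mm.
Required throat t_e = P × Ω / (0.6 F_EXX × L) = 181 × 2.0 / (0.6 × 550 × 300 × 10⁻³) = 3.657 mm.
Required leg w = t_e / 0.707 = 5.172 mm → use 6 mm.

w = 6 mm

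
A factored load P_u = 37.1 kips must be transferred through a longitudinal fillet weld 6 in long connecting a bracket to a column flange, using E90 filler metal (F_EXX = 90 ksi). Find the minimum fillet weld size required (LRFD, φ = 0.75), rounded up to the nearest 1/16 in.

w = 1/4 in

Total weld length L = 6 in.
Required throat t_e = P_u / (φ × 0.6 F_EXX × L) = 37.1 / (0.75 × 0.6 × 90 × 6) = 0.1527 in.
Required leg w = t_e / 0.707 = 0.2159 in → use 1/4 in.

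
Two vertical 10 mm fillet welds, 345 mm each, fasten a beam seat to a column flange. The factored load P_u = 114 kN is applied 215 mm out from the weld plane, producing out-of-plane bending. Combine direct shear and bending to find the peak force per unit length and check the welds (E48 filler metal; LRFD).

f_max ≈ 639 N/mm; adequate

E48XX → F_EXX = 480 MPa.
L_w = 2 × 345 = 690 mm; section modulus (unit throat) S = 2 × L²/6 = 39680 mm².
Direct shear f_v = P/L_w = 114×10³/690 = 165.2 N/mm.
Moment M = P × e = 114×10³ × 215 = 24510000 N·mm; bending f_b = M/S = 617.8 N/mm.
f_max = √(f_v² + f_b²) = √(165.2² + 617.8²) = 639.5 N/mm.
φr_n = 0.75 × 0.6 × 480 × (0.707 × 10) = 1527 N/mm → adequate.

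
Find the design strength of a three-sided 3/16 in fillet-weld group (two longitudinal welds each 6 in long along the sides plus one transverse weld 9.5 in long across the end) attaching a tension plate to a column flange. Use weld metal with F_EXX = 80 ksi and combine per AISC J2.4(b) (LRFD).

t_e = 0.707 × 0.1875 = 0.1326 in.
R_nwl = 0.6 × 80 × 0.1326 × 12 = 76.36 kip (longitudinal, 2 welds).
R_nwt = 0.6 × 80 × 0.1326 × 9.5 = 60.45 kip (transverse, base value).
(i) R_nwl + R_nwt = 136.8 kip; (ii) 0.85 R_nwl + 1.5 R_nwt = 155.6 kip.
R_n = max = 155.6 kip [governs: (ii)]; φR_n = 116.7 kip.

φR_n ≈ 117 kip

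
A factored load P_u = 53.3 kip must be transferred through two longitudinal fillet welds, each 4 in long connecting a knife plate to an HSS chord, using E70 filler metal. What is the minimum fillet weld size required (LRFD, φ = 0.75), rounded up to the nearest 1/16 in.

w = 5/16 in

E70XX → F_EXX = 70 ksi.
Total weld length L = 8 in.
Required throat t_e = P_u / (φ × 0.6 F_EXX × L) = 53.3 / (0.75 × 0.6 × 70 × 8) = 0.2115 in.
Required leg w = t_e / 0.707 = 0.2992 in → use 5/16 in.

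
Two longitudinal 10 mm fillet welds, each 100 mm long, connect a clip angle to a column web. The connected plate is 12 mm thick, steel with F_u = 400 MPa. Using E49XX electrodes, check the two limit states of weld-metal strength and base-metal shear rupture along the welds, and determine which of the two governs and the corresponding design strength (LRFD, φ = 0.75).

φR_n ≈ 312 kN (weld metal governs)

E49XX → F_EXX = 490 MPa.
t_e = 0.707 × 10 = 7.07 mm; L = 200 mm.
Weld metal: φR_n = 0.75 × 0.6 × 490 × 7.07 × 200 × 10⁻³ = 311.8 kN.
Base metal (shear rupture): φR_n = 0.75 × 0.6 × 400 × 12 × 200 × 10⁻³ = 432 kN.
Governing: weld metal.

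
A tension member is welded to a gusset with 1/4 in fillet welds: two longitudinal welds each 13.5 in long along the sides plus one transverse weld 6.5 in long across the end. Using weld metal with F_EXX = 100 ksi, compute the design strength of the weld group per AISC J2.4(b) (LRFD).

t_e = 0.707 × 0.25 = 0.1767 in.
R_nwl = 0.6 × 100 × 0.1767 × 27 = 286.3 kip (longitudinal, 2 welds).
R_nwt = 0.6 × 100 × 0.1767 × 6.5 = 68.93 kip (transverse, base value).
(i) R_nwl + R_nwt = 355.3 kip; (ii) 0.85 R_nwl + 1.5 R_nwt = 346.8 kip.
R_n = max = 355.3 kip [governs: (i)]; φR_n = 266.5 kip.

φR_n ≈ 266 kip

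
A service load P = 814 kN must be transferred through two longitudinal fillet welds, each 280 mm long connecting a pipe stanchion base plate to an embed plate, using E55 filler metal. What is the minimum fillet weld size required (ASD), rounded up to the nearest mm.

w = 13 mm

E55XX → F_EXX = 550 MPa.
Total weld length L = 560 mm.
Required throat t_e = P × Ω / (0.6 F_EXX × L) = 814 × 2.0 / (0.6 × 550 × 560 × 10⁻³) = 8.81 mm.
Required leg w = t_e / 0.707 = 12.46 mm → use 13 mm.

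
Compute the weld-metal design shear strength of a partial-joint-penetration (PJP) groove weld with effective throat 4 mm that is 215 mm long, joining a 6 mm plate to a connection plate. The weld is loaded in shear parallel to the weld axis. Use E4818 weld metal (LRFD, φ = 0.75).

E48XX → F_EXX = 480 MPa.
Effective throat (given) t_e = 4 mm.
A_we = 4 × 215 = 860 mm².
F_nw = 0.6 F_EXX = 288 MPa.
φR_n = 0.75 × 288 × 860 × 10⁻³ = 185.8 kN.

φR_n ≈ 186 kN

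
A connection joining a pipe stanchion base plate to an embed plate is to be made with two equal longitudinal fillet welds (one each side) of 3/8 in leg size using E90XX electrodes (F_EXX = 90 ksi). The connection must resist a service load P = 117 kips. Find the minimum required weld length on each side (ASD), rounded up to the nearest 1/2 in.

Throat t_e = 0.707 × 0.375 = 0.2651 in.
r_n/Ω = (0.6 × 90 × 0.2651) / 2.0 = 7.158 kip/in.
L_req = P / (r_n/Ω) = 117 / 7.158 = 16.34 in total.
Per side: 16.34 / 2 = 8.172 in.
Round up → use L = 8.5 in on each side.

L = 8.5 in on each side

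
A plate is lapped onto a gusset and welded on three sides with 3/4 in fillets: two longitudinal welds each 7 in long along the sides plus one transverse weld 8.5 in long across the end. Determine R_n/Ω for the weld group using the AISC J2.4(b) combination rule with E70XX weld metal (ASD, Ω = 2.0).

R_n/Ω ≈ 274 kip

E70XX → F_EXX = 70 ksi.
t_e = 0.707 × 0.75 = 0.5302 in.
R_nwl = 0.6 × 70 × 0.5302 × 14 = 311.8 kip (longitudinal, 2 welds).
R_nwt = 0.6 × 70 × 0.5302 × 8.5 = 189.3 kip (transverse, base value).
(i) R_nwl + R_nwt = 501.1 kip; (ii) 0.85 R_nwl + 1.5 R_nwt = 549 kip.
R_n = max = 549 kip [governs: (ii)]; R_n/Ω = 274.5 kip.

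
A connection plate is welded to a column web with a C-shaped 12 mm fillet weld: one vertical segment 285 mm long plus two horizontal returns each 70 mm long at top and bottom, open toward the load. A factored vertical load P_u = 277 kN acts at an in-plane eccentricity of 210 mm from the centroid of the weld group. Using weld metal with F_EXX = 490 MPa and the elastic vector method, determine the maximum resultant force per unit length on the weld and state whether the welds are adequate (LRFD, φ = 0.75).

Total weld length L_w = 425 mm. Treat welds as unit-width lines.
Centroid: x̄ = 2×70×35 / 425 = 11.53 mm from the vertical weld.
Polar moment about centroid: J = I_x + I_y = [285³/12 + 2×70×142.5²] + [285×11.53² + 2(70³/12 + 70×23.47²)] = 4944000 mm³.
Direct shear f_v = P/L_w = 277×10³ / 425 = 651.8 N/mm (vertical).
Torsion M = P·e = 277×10³ × 210 = 58170000 N·mm.
Critical point at (x, y) = (58.47, 142.5) from centroid. f_tx = M·y/J = 1677 N/mm; f_ty = M·x/J = 687.9 N/mm.
Resultant f_max = √[f_tx² + (f_v + f_ty)²] = √[1677² + (651.8 + 687.9)²] = 2146 N/mm.
Capacity per unit length: φr_n = 0.75 × 0.6 × 490 × (0.707 × 12) = 1871 N/mm.
2146 > 1871 → NOT adequate.

f_max ≈ 2150 N/mm; NOT adequate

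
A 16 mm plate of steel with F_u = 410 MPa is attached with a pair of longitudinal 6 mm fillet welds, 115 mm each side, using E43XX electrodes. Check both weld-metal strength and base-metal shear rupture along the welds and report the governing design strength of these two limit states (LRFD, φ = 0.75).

φR_n ≈ 189 kN (weld metal governs)

E43XX → F_EXX = 430 MPa.
t_e = 0.707 × 6 = 4.242 mm; L = 230 mm.
Weld metal: φR_n = 0.75 × 0.6 × 430 × 4.242 × 230 × 10⁻³ = 188.8 kN.
Base metal (shear rupture): φR_n = 0.75 × 0.6 × 410 × 16 × 230 × 10⁻³ = 679 kN.
Governing: weld metal.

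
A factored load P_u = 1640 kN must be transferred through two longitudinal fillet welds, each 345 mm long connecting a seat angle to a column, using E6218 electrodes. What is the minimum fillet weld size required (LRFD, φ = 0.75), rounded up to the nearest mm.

E62XX → F_EXX = 620 MPa.
Total weld length L = 690 mm.
Required throat t_e = P_u / (φ × 0.6 F_EXX × L) = 1640 / (0.75 × 0.6 × 620 × 690 × 10⁻³) = 8.519 mm.
Required leg w = t_e / 0.707 = 12.05 mm → use 13 mm.

w = 13 mm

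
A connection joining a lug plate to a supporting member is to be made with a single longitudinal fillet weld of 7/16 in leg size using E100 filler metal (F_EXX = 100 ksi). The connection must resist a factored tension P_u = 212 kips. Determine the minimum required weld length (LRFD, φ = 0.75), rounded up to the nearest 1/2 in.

L = 15.5 in

Throat t_e = 0.707 × 0.4375 = 0.3093 in.
φr_n = 0.75 × 0.6 × 100 × 0.3093 = 13.92 kips/in.
L_req = P_u / φr_n = 212 / 13.92 = 15.23 in total.
Round up → use L = 15.5 in.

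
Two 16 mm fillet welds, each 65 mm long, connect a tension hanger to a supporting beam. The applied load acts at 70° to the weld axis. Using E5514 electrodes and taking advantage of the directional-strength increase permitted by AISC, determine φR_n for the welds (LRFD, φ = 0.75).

E55XX → F_EXX = 550 MPa.
t_e = 0.707 × 16 = 11.31 mm; A_we = 11.31 × 130 = 1471 mm².
Directional factor: 1.0 + 0.5 sin^1.5(70°) = 1.455.
F_nw = 0.6 × 550 × 1.455 = 480.3 MPa.
φR_n = 0.75 × 480.3 × 1471 × 10⁻³ = 529.7 kN.

φR_n ≈ 530 kN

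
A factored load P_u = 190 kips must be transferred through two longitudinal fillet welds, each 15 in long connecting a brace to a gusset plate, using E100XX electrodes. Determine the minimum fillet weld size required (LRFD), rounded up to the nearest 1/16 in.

E100XX → F_EXX = 100 ksi.
Total weld length L = 30 in.
Required throat t_e = P_u / (φ × 0.6 F_EXX × L) = 190 / (0.75 × 0.6 × 100 × 30) = 0.1407 in.
Required leg w = t_e / 0.707 = 0.1991 in → use 1/4 in.

w = 1/4 in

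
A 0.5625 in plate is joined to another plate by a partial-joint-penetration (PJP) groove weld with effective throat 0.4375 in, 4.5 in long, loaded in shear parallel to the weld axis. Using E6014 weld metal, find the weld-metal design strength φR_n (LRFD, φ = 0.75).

E60XX → F_EXX = 60 ksi.
Effective throat (given) t_e = 0.4375 in.
A_we = 0.4375 × 4.5 = 1.969 in².
F_nw = 0.6 F_EXX = 36 ksi.
φR_n = 0.75 × 36 × 1.969 = 53.16 kips.

φR_n ≈ 53.2 kips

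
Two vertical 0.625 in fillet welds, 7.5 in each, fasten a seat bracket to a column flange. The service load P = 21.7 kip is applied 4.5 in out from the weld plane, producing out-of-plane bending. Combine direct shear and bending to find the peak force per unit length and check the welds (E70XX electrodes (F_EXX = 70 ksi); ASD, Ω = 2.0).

L_w = 2 × 7.5 = 15 in; section modulus (unit throat) S = 2 × L²/6 = 18.75 in².
Direct shear f_v = P/L_w = 21.7/15 = 1.447 kip/in.
Moment M = P × e = 21.7 × 4.5 = 97.65 kip·in; bending f_b = M/S = 5.208 kip/in.
f_max = √(f_v² + f_b²) = √(1.447² + 5.208²) = 5.405 kip/in.
r_n/Ω = (1/2.0) × 0.6 × 70 × (0.707 × 0.625) = 9.279 kip/in → adequate.

f_max ≈ 5.41 kip/in; adequate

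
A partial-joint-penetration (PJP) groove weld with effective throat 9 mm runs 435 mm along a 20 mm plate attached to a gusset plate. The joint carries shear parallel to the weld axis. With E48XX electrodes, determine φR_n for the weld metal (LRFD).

E48XX → F_EXX = 480 MPa.
Effective throat (given) t_e = 9 mm.
A_we = 9 × 435 = 3915 mm².
F_nw = 0.6 F_EXX = 288 MPa.
φR_n = 0.75 × 288 × 3915 × 10⁻³ = 845.6 kN.

φR_n ≈ 846 kN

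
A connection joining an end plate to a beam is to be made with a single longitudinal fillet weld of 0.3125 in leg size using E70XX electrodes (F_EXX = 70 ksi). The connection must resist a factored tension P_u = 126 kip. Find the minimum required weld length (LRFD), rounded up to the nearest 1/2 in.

Throat t_e = 0.707 × 0.3125 = 0.2209 in.
φr_n = 0.75 × 0.6 × 70 × 0.2209 = 6.96 kip/in.
L_req = P_u / φr_n = 126 / 6.96 = 18.1 in total.
Round up → use L = 18.5 in.

L = 18.5 in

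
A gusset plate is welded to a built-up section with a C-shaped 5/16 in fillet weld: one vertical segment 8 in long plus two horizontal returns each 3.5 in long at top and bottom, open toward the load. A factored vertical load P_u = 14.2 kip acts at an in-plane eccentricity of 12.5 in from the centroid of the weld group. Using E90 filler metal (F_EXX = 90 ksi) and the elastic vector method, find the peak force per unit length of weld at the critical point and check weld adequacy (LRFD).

Total weld length L_w = 15 in. Treat welds as unit-width lines.
Centroid: x̄ = 2×3.5×1.75 / 15 = 0.8167 in from the vertical weld.
Polar moment about centroid: J = I_x + I_y = [8³/12 + 2×3.5×4²] + [8×0.8167² + 2(3.5³/12 + 3.5×0.9333²)] = 173.2 in³.
Direct shear f_v = P/L_w = 14.2 / 15 = 0.9467 kip/in (vertical).
Torsion M = P·e = 14.2 × 12.5 = 177.5 kip·in.
Critical point at (x, y) = (2.683, 4) from centroid. f_tx = M·y/J = 4.098 kip/in; f_ty = M·x/J = 2.749 kip/in.
Resultant f_max = √[f_tx² + (f_v + f_ty)²] = √[4.098² + (0.9467 + 2.749)²] = 5.519 kip/in.
Capacity per unit length: φr_n = 0.75 × 0.6 × 90 × (0.707 × 0.3125) = 8.948 kip/in.
5.519 ≤ 8.948 → adequate.

f_max ≈ 5.52 kip/in; adequate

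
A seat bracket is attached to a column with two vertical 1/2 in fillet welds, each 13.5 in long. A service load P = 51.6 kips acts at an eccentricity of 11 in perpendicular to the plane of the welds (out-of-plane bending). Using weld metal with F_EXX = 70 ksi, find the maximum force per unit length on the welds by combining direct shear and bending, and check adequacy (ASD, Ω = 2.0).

f_max ≈ 9.54 kip/in; NOT adequate

L_w = 2 × 13.5 = 27 in; section modulus (unit throat) S = 2 × L²/6 = 60.75 in².
Direct shear f_v = P/L_w = 51.6/27 = 1.911 kip/in.
Moment M = P × e = 51.6 × 11 = 567.6 kip·in; bending f_b = M/S = 9.343 kip/in.
f_max = √(f_v² + f_b²) = √(1.911² + 9.343²) = 9.537 kip/in.
r_n/Ω = (1/2.0) × 0.6 × 70 × (0.707 × 0.5) = 7.423 kip/in → NOT adequate.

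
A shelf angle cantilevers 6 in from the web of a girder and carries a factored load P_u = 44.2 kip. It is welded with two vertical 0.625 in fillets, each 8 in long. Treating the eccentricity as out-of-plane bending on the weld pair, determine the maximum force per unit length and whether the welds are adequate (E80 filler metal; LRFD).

f_max ≈ 12.7 kip/in; adequate

E80XX → F_EXX = 80 ksi.
L_w = 2 × 8 = 16 in; section modulus (unit throat) S = 2 × L²/6 = 21.33 in².
Direct shear f_v = P/L_w = 44.2/16 = 2.763 kip/in.
Moment M = P × e = 44.2 × 6 = 265.2 kip·in; bending f_b = M/S = 12.43 kip/in.
f_max = √(f_v² + f_b²) = √(2.763² + 12.43²) = 12.73 kip/in.
φr_n = 0.75 × 0.6 × 80 × (0.707 × 0.625) = 15.91 kip/in → adequate.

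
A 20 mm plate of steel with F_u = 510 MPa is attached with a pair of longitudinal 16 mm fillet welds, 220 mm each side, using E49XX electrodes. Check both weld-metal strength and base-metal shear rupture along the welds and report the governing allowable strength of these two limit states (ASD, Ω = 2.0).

R_n/Ω ≈ 732 kN (weld metal governs)

E49XX → F_EXX = 490 MPa.
t_e = 0.707 × 16 = 11.31 mm; L = 440 mm.
Weld metal: R_n/Ω = (1/2.0) × 0.6 × 490 × 11.31 × 440 × 10⁻³ = 731.7 kN.
Base metal (shear rupture): R_n/Ω = (1/2.0) × 0.6 × 510 × 20 × 440 × 10⁻³ = 1346 kN.
Governing: weld metal.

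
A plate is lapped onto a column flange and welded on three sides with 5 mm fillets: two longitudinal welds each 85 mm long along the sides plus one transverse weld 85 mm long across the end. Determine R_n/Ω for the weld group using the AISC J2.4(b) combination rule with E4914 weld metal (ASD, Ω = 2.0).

E49XX → F_EXX = 490 MPa.
t_e = 0.707 × 5 = 3.535 mm.
R_nwl = 0.6 × 490 × 3.535 × 170 × 10⁻³ = 176.7 kN (longitudinal, 2 welds).
R_nwt = 0.6 × 490 × 3.535 × 85 × 10⁻³ = 88.34 kN (transverse, base value).
(i) R_nwl + R_nwt = 265 kN; (ii) 0.85 R_nwl + 1.5 R_nwt = 282.7 kN.
R_n = max = 282.7 kN [governs: (ii)]; R_n/Ω = 141.3 kN.

R_n/Ω ≈ 141 kN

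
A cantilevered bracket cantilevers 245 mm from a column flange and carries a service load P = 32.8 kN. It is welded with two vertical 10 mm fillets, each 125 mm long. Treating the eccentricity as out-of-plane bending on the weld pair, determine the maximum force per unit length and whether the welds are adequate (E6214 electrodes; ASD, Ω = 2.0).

f_max ≈ 1550 N/mm; NOT adequate

E62XX → F_EXX = 620 MPa.
L_w = 2 × 125 = 250 mm; section modulus (unit throat) S = 2 × L²/6 = 5208 mm².
Direct shear f_v = P/L_w = 32.8×10³/250 = 131.2 N/mm.
Moment M = P × e = 32.8×10³ × 245 = 8036000 N·mm; bending f_b = M/S = 1543 N/mm.
f_max = √(f_v² + f_b²) = √(131.2² + 1543²) = 1548 N/mm.
r_n/Ω = (1/2.0) × 0.6 × 620 × (0.707 × 10) = 1315 N/mm → NOT adequate.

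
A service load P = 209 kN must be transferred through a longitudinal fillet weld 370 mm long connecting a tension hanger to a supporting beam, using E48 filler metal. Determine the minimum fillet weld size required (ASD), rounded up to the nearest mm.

E48XX → F_EXX = 480 MPa.
Total weld length L = 370 mm.
Required throat t_e = P × Ω / (0.6 F_EXX × L) = 209 × 2.0 / (0.6 × 480 × 370 × 10⁻³) = 3.923 mm.
Required leg w = t_e / 0.707 = 5.548 mm → use 6 mm.

w = 6 mm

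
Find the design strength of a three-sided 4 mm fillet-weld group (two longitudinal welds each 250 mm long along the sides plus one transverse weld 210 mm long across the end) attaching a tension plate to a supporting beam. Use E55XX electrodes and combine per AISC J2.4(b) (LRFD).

E55XX → F_EXX = 550 MPa.
t_e = 0.707 × 4 = 2.828 mm.
R_nwl = 0.6 × 550 × 2.828 × 500 × 10⁻³ = 466.6 kN (longitudinal, 2 welds).
R_nwt = 0.6 × 550 × 2.828 × 210 × 10⁻³ = 196 kN (transverse, base value).
(i) R_nwl + R_nwt = 662.6 kN; (ii) 0.85 R_nwl + 1.5 R_nwt = 690.6 kN.
R_n = max = 690.6 kN [governs: (ii)]; φR_n = 517.9 kN.

φR_n ≈ 518 kN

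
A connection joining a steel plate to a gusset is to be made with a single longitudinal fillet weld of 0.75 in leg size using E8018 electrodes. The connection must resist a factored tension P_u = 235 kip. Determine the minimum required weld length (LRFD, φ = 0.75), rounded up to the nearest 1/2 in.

L = 12.5 in

E80XX → F_EXX = 80 ksi.
Throat t_e = 0.707 × 0.75 = 0.5302 in.
φr_n = 0.75 × 0.6 × 80 × 0.5302 = 19.09 kip/in.
L_req = P_u / φr_n = 235 / 19.09 = 12.31 in total.
Round up → use L = 12.5 in.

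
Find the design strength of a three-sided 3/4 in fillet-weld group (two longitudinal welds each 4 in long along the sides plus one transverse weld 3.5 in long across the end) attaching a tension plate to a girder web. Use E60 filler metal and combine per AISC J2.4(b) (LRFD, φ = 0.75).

φR_n ≈ 173 kip

E60XX → F_EXX = 60 ksi.
t_e = 0.707 × 0.75 = 0.5302 in.
R_nwl = 0.6 × 60 × 0.5302 × 8 = 152.7 kip (longitudinal, 2 welds).
R_nwt = 0.6 × 60 × 0.5302 × 3.5 = 66.81 kip (transverse, base value).
(i) R_nwl + R_nwt = 219.5 kip; (ii) 0.85 R_nwl + 1.5 R_nwt = 230 kip.
R_n = max = 230 kip [governs: (ii)]; φR_n = 172.5 kip.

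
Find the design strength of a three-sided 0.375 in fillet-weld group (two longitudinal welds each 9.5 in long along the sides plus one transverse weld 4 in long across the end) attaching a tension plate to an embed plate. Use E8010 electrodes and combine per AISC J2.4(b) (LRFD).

φR_n ≈ 220 kips

E80XX → F_EXX = 80 ksi.
t_e = 0.707 × 0.375 = 0.2651 in.
R_nwl = 0.6 × 80 × 0.2651 × 19 = 241.8 kips (longitudinal, 2 welds).
R_nwt = 0.6 × 80 × 0.2651 × 4 = 50.9 kips (transverse, base value).
(i) R_nwl + R_nwt = 292.7 kips; (ii) 0.85 R_nwl + 1.5 R_nwt = 281.9 kips.
R_n = max = 292.7 kips [governs: (i)]; φR_n = 219.5 kips.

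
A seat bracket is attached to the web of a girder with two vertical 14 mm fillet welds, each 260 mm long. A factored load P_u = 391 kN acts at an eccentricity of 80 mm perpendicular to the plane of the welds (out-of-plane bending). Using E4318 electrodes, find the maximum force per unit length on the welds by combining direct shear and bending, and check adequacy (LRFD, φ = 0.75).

E43XX → F_EXX = 430 MPa.
L_w = 2 × 260 = 520 mm; section modulus (unit throat) S = 2 × L²/6 = 22530 mm².
Direct shear f_v = P/L_w = 391×10³/520 = 751.9 N/mm.
Moment M = P × e = 391×10³ × 80 = 31280000 N·mm; bending f_b = M/S = 1388 N/mm.
f_max = √(f_v² + f_b²) = √(751.9² + 1388²) = 1579 N/mm.
φr_n = 0.75 × 0.6 × 430 × (0.707 × 14) = 1915 N/mm → adequate.

f_max ≈ 1580 N/mm; adequate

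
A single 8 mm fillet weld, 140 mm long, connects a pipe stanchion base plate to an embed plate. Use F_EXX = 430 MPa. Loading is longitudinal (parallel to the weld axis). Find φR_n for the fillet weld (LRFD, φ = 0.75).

φR_n ≈ 153 kN

Effective throat t_e = 0.707 × 8 = 5.656 mm.
Total length L = 140 mm; A_we = 5.656 × 140 = 791.8 mm².
F_nw = 0.6 F_EXX = 0.6 × 430 = 258 MPa.
φR_n = 0.75 × 258 × 791.8 × 10⁻³ = 153.2 kN.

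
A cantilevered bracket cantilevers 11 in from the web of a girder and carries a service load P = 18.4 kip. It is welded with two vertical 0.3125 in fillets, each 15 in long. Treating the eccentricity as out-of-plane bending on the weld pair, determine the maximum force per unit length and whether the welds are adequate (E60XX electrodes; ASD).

f_max ≈ 2.77 kip/in; adequate

E60XX → F_EXX = 60 ksi.
L_w = 2 × 15 = 30 in; section modulus (unit throat) S = 2 × L²/6 = 75 in².
Direct shear f_v = P/L_w = 18.4/30 = 0.6133 kip/in.
Moment M = P × e = 18.4 × 11 = 202.4 kip·in; bending f_b = M/S = 2.699 kip/in.
f_max = √(f_v² + f_b²) = √(0.6133² + 2.699²) = 2.767 kip/in.
r_n/Ω = (1/2.0) × 0.6 × 60 × (0.707 × 0.3125) = 3.977 kip/in → adequate.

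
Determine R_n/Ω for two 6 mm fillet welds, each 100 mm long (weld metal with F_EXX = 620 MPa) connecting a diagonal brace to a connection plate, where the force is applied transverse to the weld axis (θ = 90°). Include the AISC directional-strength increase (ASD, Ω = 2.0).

R_n/Ω ≈ 237 kN

t_e = 0.707 × 6 = 4.242 mm; A_we = 4.242 × 200 = 848.4 mm².
Directional factor: 1.0 + 0.5 sin^1.5(90°) = 1.5.
F_nw = 0.6 × 620 × 1.5 = 558 MPa.
R_n/Ω = (558 × 848.4) / 2.0 × 10⁻³ = 236.7 kN.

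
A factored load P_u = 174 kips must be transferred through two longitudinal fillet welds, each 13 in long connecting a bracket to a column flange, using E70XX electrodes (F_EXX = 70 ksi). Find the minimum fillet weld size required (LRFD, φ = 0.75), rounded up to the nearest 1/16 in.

w = 5/16 in

Total weld length L = 26 in.
Required throat t_e = P_u / (φ × 0.6 F_EXX × L) = 174 / (0.75 × 0.6 × 70 × 26) = 0.2125 in.
Required leg w = t_e / 0.707 = 0.3005 in → use 5/16 in.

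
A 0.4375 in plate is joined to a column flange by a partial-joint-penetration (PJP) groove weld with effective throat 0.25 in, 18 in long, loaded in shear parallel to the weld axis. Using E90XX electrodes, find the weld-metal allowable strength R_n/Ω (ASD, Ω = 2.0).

E90XX → F_EXX = 90 ksi.
Effective throat (given) t_e = 0.25 in.
A_we = 0.25 × 18 = 4.5 in².
F_nw = 0.6 F_EXX = 54 ksi.
R_n/Ω = (54 × 4.5) / 2.0 = 121.5 kips.

R_n/Ω ≈ 122 kips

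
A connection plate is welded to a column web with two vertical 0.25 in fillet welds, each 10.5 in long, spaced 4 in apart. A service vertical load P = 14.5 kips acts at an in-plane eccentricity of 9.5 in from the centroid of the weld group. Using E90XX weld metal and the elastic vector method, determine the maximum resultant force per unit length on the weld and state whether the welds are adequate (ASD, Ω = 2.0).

E90XX → F_EXX = 90 ksi.
Total weld length L_w = 21 in. Treat welds as unit-width lines.
Polar moment about centroid: J = 2[d³/12 + d(b/2)²] = 2[10.5³/12 + 10.5×2²] = 276.9 in³.
Direct shear f_v = P/L_w = 14.5 / 21 = 0.6905 kip/in (vertical).
Torsion M = P·e = 14.5 × 9.5 = 137.75 kip·in.
Critical point at (x, y) = (2, 5.25) from centroid. f_tx = M·y/J = 2.611 kip/in; f_ty = M·x/J = 0.9948 kip/in.
Resultant f_max = √[f_tx² + (f_v + f_ty)²] = √[2.611² + (0.6905 + 0.9948)²] = 3.108 kip/in.
Capacity per unit length: r_n/Ω = (1/2.0) × 0.6 × 90 × (0.707 × 0.25) = 4.772 kip/in.
3.108 ≤ 4.772 → adequate.

f_max ≈ 3.11 kip/in; adequate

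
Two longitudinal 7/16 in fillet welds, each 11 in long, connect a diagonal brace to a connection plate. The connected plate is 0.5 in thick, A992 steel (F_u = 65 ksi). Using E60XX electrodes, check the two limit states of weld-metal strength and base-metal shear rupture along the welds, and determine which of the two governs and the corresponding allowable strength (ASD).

R_n/Ω ≈ 122 kips (weld metal governs)

E60XX → F_EXX = 60 ksi.
t_e = 0.707 × 0.4375 = 0.3093 in; L = 22 in.
Weld metal: R_n/Ω = (1/2.0) × 0.6 × 60 × 0.3093 × 22 = 122.5 kips.
Base metal (shear rupture): R_n/Ω = (1/2.0) × 0.6 × 65 × 0.5 × 22 = 214.5 kips.
Governing: weld metal.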